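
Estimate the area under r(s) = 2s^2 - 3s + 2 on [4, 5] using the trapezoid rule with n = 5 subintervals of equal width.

29.18

Δs = (5 − 4)/5 = 0.2.
r(4) = 22, r(4.2) = 24.68, r(4.4) = 27.52, r(4.6) = 30.52, r(4.8) = 33.68, r(5) = 37.
T_5 = (Δs/2)·[r(s_0) + 2r(s_1) + ... + 2r(s_{4}) + r(s_5)].
Sum = 29.18.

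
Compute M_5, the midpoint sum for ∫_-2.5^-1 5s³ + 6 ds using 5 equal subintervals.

Δs = (-1 − (-2.5))/5 = 0.3.
Midpoints: -2.35, -2.05, -1.75, -1.45, -1.15.
f(-2.35) = -58.889375, f(-2.05) = -37.075625, f(-1.75) = -20.796875, f(-1.45) = -9.243125, f(-1.15) = -1.604375.
Sum = Δs · [f(-2.35) + f(-2.05) + f(-1.75) + f(-1.45) + f(-1.15)].
Sum = -38.2828125.

-38.2828125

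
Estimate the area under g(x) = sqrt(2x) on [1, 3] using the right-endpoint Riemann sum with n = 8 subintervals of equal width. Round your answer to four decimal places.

4.0840

Δx = (3 − 1)/8 = 0.25.
Right endpoints: 1.25, 1.5, 1.75, 2, 2.25, 2.5, 2.75, 3.
g(1.25) ≈ 1.5811, g(1.5) ≈ 1.7321, g(1.75) ≈ 1.8708, g(2) ≈ 2.0000, g(2.25) ≈ 2.1213, g(2.5) ≈ 2.2361, g(2.75) ≈ 2.3452, g(3) ≈ 2.4495.
Sum = Δx · [g(1.25) + g(1.5) + g(1.75) + ...].
Sum ≈ 4.0840.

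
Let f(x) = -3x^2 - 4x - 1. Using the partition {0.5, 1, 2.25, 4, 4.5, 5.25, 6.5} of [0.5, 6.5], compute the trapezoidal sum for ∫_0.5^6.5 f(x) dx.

-369.46875

Subinterval widths: 0.5, 1.25, 1.75, 0.5, 0.75, 1.25.
f(0.5) = -3.75, f(1) = -8, f(2.25) = -25.1875, f(4) = -65, f(4.5) = -79.75, f(5.25) = -104.6875, f(6.5) = -153.75.
On each subinterval the trapezoid contributes (Δx_i/2)·[f(x_{i-1}) + f(x_i)].
Sum = -369.46875.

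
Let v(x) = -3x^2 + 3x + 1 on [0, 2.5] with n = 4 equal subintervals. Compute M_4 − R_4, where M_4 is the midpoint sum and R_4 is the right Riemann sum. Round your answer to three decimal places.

4.248

M_4 ≈ -3.50586.
R_4 = -7.75390625.
M_4 − R_4 ≈ 4.248.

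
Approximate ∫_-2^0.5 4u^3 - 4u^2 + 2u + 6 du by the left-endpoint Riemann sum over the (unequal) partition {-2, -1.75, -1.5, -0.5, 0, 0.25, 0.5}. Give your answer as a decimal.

-33.96875

Subinterval widths: 0.25, 0.25, 1, 0.5, 0.25, 0.25.
Left endpoints: -2, -1.75, -1.5, -0.5, 0, 0.25.
f(-2) = -46, f(-1.75) = -31.1875, f(-1.5) = -19.5, f(-0.5) = 3.5, f(0) = 6, f(0.25) = 6.3125.
Sum = Σ Δu_i · f(u_i).
Sum = -33.96875.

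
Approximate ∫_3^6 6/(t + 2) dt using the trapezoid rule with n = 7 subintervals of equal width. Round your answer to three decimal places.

2.822

Δt = (6 − 3)/7 = 3/7.
f(3) = 1.2, f(24/7) = 21/19, f(27/7) = 42/41, f(30/7) = 21/22, f(33/7) = 42/47, f(36/7) = 0.84, f(39/7) = 42/53, f(6) = 0.75.
T_7 = (Δt/2)·[f(t_0) + 2f(t_1) + ... + 2f(t_{6}) + f(t_7)].
Sum ≈ 2.822.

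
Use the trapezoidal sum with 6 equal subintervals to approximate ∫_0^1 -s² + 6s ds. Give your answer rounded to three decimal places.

2.662

Δs = (1 − 0)/6 = 1/6.
f(0) = 0, f(1/6) = 35/36, f(1/3) = 17/9, f(0.5) = 2.75, f(2/3) = 32/9, f(5/6) = 155/36, f(1) = 5.
T_6 = (Δs/2)·[f(s_0) + 2f(s_1) + ... + 2f(s_{5}) + f(s_6)].
Sum ≈ 2.662.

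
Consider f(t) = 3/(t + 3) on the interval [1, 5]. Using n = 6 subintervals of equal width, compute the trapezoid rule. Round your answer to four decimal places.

Δt = (5 − 1)/6 = 2/3.
f(1) = 0.75, f(5/3) = 9/14, f(7/3) = 0.5625, f(3) = 0.5, f(11/3) = 0.45, f(13/3) = 9/22, f(5) = 0.375.
T_6 = (Δt/2)·[f(t_0) + 2f(t_1) + ... + 2f(t_{5}) + f(t_6)].
Sum ≈ 2.0846.

2.0846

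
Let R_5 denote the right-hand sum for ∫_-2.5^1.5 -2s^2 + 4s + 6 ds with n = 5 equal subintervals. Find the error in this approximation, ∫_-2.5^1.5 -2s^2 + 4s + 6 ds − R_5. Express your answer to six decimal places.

-8.746667

Exact integral: ∫_-2.5^1.5 f(s) ds ≈ 3.33333333.
R_5 = 12.08.
Error ≈ 3.33333333 − 12.08 ≈ -8.746667.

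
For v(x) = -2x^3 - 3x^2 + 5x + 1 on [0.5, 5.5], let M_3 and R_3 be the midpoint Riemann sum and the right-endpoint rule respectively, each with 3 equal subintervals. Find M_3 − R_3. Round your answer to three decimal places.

404.167

M_3 ≈ -519.44444.
R_3 ≈ -923.61111.
M_3 − R_3 ≈ 404.167.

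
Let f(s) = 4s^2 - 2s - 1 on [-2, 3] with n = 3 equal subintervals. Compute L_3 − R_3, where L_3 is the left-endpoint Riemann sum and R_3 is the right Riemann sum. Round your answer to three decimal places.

L_3 ≈ 37.59259.
R_3 ≈ 54.25926.
L_3 − R_3 ≈ -16.667.

-16.667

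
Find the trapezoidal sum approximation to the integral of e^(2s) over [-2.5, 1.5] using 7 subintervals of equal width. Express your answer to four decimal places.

Δs = (1.5 − (-2.5))/7 = 4/7.
f(-2.5) ≈ 0.0067, f(-27/14) ≈ 0.0211, f(-19/14) ≈ 0.0663, f(-11/14) ≈ 0.2077, f(-3/14) ≈ 0.6514, f(5/14) ≈ 2.0427, f(13/14) ≈ 6.4054, f(1.5) ≈ 20.0855.
T_7 = (Δs/2)·[f(s_0) + 2f(s_1) + ... + 2f(s_{6}) + f(s_7)].
Sum ≈ 11.1091.

11.1091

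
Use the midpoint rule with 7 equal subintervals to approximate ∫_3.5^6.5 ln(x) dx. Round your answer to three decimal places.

4.783

Δx = (6.5 − 3.5)/7 = 3/7.
Midpoints: 26/7, 29/7, 32/7, 5, 38/7, 41/7, 44/7.
f(26/7) ≈ 1.312, f(29/7) ≈ 1.421, f(32/7) ≈ 1.520, f(5) ≈ 1.609, f(38/7) ≈ 1.692, f(41/7) ≈ 1.768, f(44/7) ≈ 1.838.
Sum = Δx · [f(26/7) + f(29/7) + f(32/7) + ...].
Sum ≈ 4.783.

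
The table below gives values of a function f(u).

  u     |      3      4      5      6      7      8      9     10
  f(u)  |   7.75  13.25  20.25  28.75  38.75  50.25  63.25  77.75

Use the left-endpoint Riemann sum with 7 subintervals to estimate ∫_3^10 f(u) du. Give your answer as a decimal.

222.25

Δu = 1.
Sum = 1·[7.75 + 13.25 + 20.25 + 28.75 + 38.75 + 50.25 + 63.25] = 222.25.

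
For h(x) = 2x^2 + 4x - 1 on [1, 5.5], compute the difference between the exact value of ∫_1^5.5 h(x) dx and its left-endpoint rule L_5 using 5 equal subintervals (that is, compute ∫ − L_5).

33.21

Exact integral: ∫_1^5.5 h(x) dx = 164.25.
L_5 = 131.04.
Error = 164.25 − 131.04 = 33.21.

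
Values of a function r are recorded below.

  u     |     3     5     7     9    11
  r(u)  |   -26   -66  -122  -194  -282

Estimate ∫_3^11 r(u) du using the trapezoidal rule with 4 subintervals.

Δu = 2.
T_4 = (2/2)·[(-26) + 2·(-66) + 2·(-122) + 2·(-194) + (-282)] = -1072.

-1072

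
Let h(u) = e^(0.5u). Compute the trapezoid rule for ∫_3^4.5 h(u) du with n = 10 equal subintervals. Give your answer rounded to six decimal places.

10.016786

Δu = (4.5 − 3)/10 = 0.15.
h(3) ≈ 4.481689, h(3.15) ≈ 4.830742, h(3.3) ≈ 5.206980, h(3.45) ≈ 5.612521, h(3.6) ≈ 6.049647, h(3.75) ≈ 6.520819, h(3.9) ≈ 7.028688, h(4.05) ≈ 7.576111, h(4.2) ≈ 8.166170, h(4.35) ≈ 8.802185, h(4.5) ≈ 9.487736.
T_10 = (Δu/2)·[h(u_0) + 2h(u_1) + ... + 2h(u_{9}) + h(u_10)].
Sum ≈ 10.016786.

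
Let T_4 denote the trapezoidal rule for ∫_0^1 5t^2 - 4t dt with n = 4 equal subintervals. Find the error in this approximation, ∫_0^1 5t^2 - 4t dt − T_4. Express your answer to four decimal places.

-0.0521

Exact integral: ∫_0^1 f(t) dt ≈ -0.333333.
T_4 = -0.28125.
Error ≈ -0.333333 − (-0.28125) ≈ -0.0521.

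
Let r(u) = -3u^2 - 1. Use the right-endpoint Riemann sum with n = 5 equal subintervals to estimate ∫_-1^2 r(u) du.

-15.24

Δu = (2 − (-1))/5 = 0.6.
Right endpoints: -0.4, 0.2, 0.8, 1.4, 2.
r(-0.4) = -1.48, r(0.2) = -1.12, r(0.8) = -2.92, r(1.4) = -6.88, r(2) = -13.
Sum = Δu · [r(-0.4) + r(0.2) + r(0.8) + r(1.4) + r(2)].
Sum = -15.24.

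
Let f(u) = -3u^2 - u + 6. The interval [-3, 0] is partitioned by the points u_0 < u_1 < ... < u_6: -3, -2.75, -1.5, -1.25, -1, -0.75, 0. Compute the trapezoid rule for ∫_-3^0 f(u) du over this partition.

-5.71875

Subinterval widths: 0.25, 1.25, 0.25, 0.25, 0.25, 0.75.
f(-3) = -18, f(-2.75) = -13.9375, f(-1.5) = 0.75, f(-1.25) = 2.5625, f(-1) = 4, f(-0.75) = 5.0625, f(0) = 6.
On each subinterval the trapezoid contributes (Δu_i/2)·[f(u_{i-1}) + f(u_i)].
Sum = -5.71875.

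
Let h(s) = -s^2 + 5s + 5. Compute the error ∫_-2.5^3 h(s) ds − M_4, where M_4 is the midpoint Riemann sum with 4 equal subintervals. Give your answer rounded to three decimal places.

-0.867

Exact integral: ∫_-2.5^3 h(s) ds ≈ 20.16667.
M_4 ≈ 21.03320.
Error ≈ 20.16667 − 21.03320 ≈ -0.867.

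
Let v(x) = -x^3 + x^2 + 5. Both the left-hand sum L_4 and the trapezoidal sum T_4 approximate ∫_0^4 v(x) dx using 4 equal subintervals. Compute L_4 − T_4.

24

L_4 = -2.
T_4 = -26.
L_4 − T_4 = 24.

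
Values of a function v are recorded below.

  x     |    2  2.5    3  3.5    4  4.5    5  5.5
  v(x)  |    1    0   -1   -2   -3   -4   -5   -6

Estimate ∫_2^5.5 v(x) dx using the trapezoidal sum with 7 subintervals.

Δx = 0.5.
T_7 = (0.5/2)·[1 + 2·0 + 2·(-1) + 2·(-2) + 2·(-3) + 2·(-4) + 2·(-5) + (-6)] = -8.75.

-8.75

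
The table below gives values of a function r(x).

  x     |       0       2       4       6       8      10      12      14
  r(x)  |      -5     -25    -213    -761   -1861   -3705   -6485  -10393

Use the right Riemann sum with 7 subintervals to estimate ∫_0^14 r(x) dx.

-46886

Δx = 2.
Sum = 2·[(-25) + (-213) + (-761) + (-1861) + (-3705) + (-6485) + (-10393)] = -46886.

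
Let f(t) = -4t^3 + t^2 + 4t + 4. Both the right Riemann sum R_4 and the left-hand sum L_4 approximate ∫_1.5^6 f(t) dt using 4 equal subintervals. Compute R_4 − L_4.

-898.59375

R_4 = -1625.625.
L_4 = -727.03125.
R_4 − L_4 = -898.59375.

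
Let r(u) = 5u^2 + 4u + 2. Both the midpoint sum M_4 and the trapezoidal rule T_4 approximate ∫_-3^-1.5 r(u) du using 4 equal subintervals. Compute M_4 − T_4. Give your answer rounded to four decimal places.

M_4 ≈ 28.787109.
T_4 = 29.05078125.
M_4 − T_4 ≈ -0.2637.

-0.2637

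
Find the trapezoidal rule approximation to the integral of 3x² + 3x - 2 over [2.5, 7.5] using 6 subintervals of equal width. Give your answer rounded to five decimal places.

472.98611

Δx = (7.5 − 2.5)/6 = 5/6.
f(2.5) = 24.25, f(10/3) = 124/3, f(25/6) = 751/12, f(5) = 88, f(35/6) = 1411/12, f(20/3) = 454/3, f(7.5) = 189.25.
T_6 = (Δx/2)·[f(x_0) + 2f(x_1) + ... + 2f(x_{5}) + f(x_6)].
Sum ≈ 472.98611.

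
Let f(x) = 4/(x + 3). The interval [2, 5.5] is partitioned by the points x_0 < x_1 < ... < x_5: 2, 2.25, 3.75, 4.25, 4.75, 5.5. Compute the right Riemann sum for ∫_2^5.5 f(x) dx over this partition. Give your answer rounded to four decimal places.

1.9662

Subinterval widths: 0.25, 1.5, 0.5, 0.5, 0.75.
Right endpoints: 2.25, 3.75, 4.25, 4.75, 5.5.
f(2.25) = 16/21, f(3.75) = 16/27, f(4.25) = 16/29, f(4.75) = 16/31, f(5.5) = 8/17.
Sum = Σ Δx_i · f(x_i).
Sum ≈ 1.9662.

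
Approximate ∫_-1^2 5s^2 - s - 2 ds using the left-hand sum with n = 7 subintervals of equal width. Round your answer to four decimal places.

5.3878

Δs = (2 − (-1))/7 = 3/7.
Left endpoints: -1, -4/7, -1/7, 2/7, 5/7, 8/7, 11/7.
f(-1) = 4, f(-4/7) = 10/49, f(-1/7) = -86/49, f(2/7) = -92/49, f(5/7) = -8/49, f(8/7) = 166/49, f(11/7) = 430/49.
Sum = Δs · [f(-1) + f(-4/7) + f(-1/7) + ...].
Sum ≈ 5.3878.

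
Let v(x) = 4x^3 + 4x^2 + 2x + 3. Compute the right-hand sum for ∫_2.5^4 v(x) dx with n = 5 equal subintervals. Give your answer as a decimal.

331.98

Δx = (4 − 2.5)/5 = 0.3.
Right endpoints: 2.8, 3.1, 3.4, 3.7, 4.
v(2.8) = 127.768, v(3.1) = 166.804, v(3.4) = 213.256, v(3.7) = 267.772, v(4) = 331.
Sum = Δx · [v(2.8) + v(3.1) + v(3.4) + v(3.7) + v(4)].
Sum = 331.98.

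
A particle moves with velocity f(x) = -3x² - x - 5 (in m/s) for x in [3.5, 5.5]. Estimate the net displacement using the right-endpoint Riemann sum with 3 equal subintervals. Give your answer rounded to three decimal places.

Δx = (5.5 − 3.5)/3 = 2/3.
Right endpoints: 25/6, 29/6, 5.5.
f(25/6) = -61.25, f(29/6) = -959/12, f(5.5) = -101.25.
Sum = Δx · [f(25/6) + f(29/6) + f(5.5)].
Sum ≈ -161.611.

-161.611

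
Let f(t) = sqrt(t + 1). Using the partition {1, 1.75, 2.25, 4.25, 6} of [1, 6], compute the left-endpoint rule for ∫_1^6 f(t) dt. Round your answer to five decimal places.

9.50512

Subinterval widths: 0.75, 0.5, 2, 1.75.
Left endpoints: 1, 1.75, 2.25, 4.25.
f(1) ≈ 1.41421, f(1.75) ≈ 1.65831, f(2.25) ≈ 1.80278, f(4.25) ≈ 2.29129.
Sum = Σ Δt_i · f(t_i).
Sum ≈ 9.50512.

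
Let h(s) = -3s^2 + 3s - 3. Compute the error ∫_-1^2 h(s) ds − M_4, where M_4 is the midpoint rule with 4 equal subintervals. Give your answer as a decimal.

-0.421875

Exact integral: ∫_-1^2 h(s) ds = -13.5.
M_4 = -13.078125.
Error = -13.5 − (-13.078125) = -0.421875.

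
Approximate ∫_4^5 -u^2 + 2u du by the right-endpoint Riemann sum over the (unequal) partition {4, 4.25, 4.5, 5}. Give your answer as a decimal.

-12.703125

Subinterval widths: 0.25, 0.25, 0.5.
Right endpoints: 4.25, 4.5, 5.
f(4.25) = -9.5625, f(4.5) = -11.25, f(5) = -15.
Sum = Σ Δu_i · f(u_i).
Sum = -12.703125.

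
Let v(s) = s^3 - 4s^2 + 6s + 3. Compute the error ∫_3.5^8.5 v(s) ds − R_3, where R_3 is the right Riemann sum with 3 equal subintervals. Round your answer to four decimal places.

Exact integral: ∫_3.5^8.5 v(s) ds ≈ 700.833333.
R_3 ≈ 1034.282407.
Error ≈ 700.833333 − 1034.282407 ≈ -333.4491.

-333.4491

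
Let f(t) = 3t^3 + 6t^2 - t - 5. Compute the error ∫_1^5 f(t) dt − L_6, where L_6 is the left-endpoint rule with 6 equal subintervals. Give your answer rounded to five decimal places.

Exact integral: ∫_1^5 f(t) dt = 684.
L_6 ≈ 523.1111111.
Error ≈ 684 − 523.1111111 ≈ 160.88889.

160.88889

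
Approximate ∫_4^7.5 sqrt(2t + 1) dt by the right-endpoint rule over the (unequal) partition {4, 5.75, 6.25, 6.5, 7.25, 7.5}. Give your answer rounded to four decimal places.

Subinterval widths: 1.75, 0.5, 0.25, 0.75, 0.25.
Right endpoints: 5.75, 6.25, 6.5, 7.25, 7.5.
f(5.75) ≈ 3.5355, f(6.25) ≈ 3.6742, f(6.5) ≈ 3.7417, f(7.25) ≈ 3.9370, f(7.5) ≈ 4.0000.
Sum = Σ Δt_i · f(t_i).
Sum ≈ 12.9125.

12.9125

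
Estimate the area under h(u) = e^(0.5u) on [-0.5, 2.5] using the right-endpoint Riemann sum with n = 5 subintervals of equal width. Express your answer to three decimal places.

6.277

Δu = (2.5 − (-0.5))/5 = 0.6.
Right endpoints: 0.1, 0.7, 1.3, 1.9, 2.5.
h(0.1) ≈ 1.051, h(0.7) ≈ 1.419, h(1.3) ≈ 1.916, h(1.9) ≈ 2.586, h(2.5) ≈ 3.490.
Sum = Δu · [h(0.1) + h(0.7) + h(1.3) + h(1.9) + h(2.5)].
Sum ≈ 6.277.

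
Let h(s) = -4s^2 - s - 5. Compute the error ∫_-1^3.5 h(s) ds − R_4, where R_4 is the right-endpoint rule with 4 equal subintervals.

31.640625

Exact integral: ∫_-1^3.5 h(s) ds = -86.625.
R_4 = -118.265625.
Error = -86.625 − (-118.265625) = 31.640625.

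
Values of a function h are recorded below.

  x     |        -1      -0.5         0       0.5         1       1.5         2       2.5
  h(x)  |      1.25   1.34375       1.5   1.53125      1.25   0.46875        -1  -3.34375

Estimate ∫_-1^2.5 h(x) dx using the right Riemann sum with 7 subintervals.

0.875

Δx = 0.5.
Sum = 0.5·[1.34375 + 1.5 + 1.53125 + 1.25 + 0.46875 + (-1) + (-3.34375)] = 0.875.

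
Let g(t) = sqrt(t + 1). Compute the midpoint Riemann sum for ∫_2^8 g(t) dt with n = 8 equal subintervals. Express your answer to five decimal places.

14.53875

Δt = (8 − 2)/8 = 0.75.
Midpoints: 2.375, 3.125, 3.875, 4.625, 5.375, 6.125, 6.875, 7.625.
g(2.375) ≈ 1.83712, g(3.125) ≈ 2.03101, g(3.875) ≈ 2.20794, g(4.625) ≈ 2.37171, g(5.375) ≈ 2.52488, g(6.125) ≈ 2.66927, g(6.875) ≈ 2.80624, g(7.625) ≈ 2.93684.
Sum = Δt · [g(2.375) + g(3.125) + g(3.875) + ...].
Sum ≈ 14.53875.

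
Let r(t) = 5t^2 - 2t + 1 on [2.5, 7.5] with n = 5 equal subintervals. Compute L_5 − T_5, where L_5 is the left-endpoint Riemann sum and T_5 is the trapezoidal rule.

L_5 = 516.25.
T_5 = 636.25.
L_5 − T_5 = -120.

-120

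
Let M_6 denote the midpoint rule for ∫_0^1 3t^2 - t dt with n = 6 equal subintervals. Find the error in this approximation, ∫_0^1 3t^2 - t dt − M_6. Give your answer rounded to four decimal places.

0.0069

Exact integral: ∫_0^1 f(t) dt = 0.5.
M_6 ≈ 0.493056.
Error ≈ 0.5 − 0.493056 ≈ 0.0069.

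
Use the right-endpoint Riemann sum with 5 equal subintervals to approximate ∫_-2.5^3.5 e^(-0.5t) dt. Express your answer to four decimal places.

Δt = (3.5 − (-2.5))/5 = 1.2.
Right endpoints: -1.3, -0.1, 1.1, 2.3, 3.5.
f(-1.3) ≈ 1.9155, f(-0.1) ≈ 1.0513, f(1.1) ≈ 0.5769, f(2.3) ≈ 0.3166, f(3.5) ≈ 0.1738.
Sum = Δt · [f(-1.3) + f(-0.1) + f(1.1) + f(2.3) + f(3.5)].
Sum ≈ 4.8410.

4.8410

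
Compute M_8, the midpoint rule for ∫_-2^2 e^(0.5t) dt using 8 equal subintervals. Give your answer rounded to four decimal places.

Δt = (2 − (-2))/8 = 0.5.
Midpoints: -1.75, -1.25, -0.75, -0.25, 0.25, 0.75, 1.25, 1.75.
f(-1.75) ≈ 0.4169, f(-1.25) ≈ 0.5353, f(-0.75) ≈ 0.6873, f(-0.25) ≈ 0.8825, f(0.25) ≈ 1.1331, f(0.75) ≈ 1.4550, f(1.25) ≈ 1.8682, f(1.75) ≈ 2.3989.
Sum = Δt · [f(-1.75) + f(-1.25) + f(-0.75) + ...].
Sum ≈ 4.6886.

4.6886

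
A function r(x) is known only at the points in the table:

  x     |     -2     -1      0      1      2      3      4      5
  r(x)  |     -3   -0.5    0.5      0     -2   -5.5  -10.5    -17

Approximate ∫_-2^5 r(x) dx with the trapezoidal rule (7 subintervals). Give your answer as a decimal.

Δx = 1.
T_7 = (1/2)·[(-3) + 2·(-0.5) + 2·0.5 + 2·0 + 2·(-2) + 2·(-5.5) + 2·(-10.5) + (-17)] = -28.

-28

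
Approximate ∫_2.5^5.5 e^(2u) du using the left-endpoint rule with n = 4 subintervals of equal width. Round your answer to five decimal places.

12865.67971

Δu = (5.5 − 2.5)/4 = 0.75.
Left endpoints: 2.5, 3.25, 4, 4.75.
f(2.5) ≈ 148.41316, f(3.25) ≈ 665.14163, f(4) ≈ 2980.95799, f(4.75) ≈ 13359.72683.
Sum = Δu · [f(2.5) + f(3.25) + f(4) + f(4.75)].
Sum ≈ 12865.67971.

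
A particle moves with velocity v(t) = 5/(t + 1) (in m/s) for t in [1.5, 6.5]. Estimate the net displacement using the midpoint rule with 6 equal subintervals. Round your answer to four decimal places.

Δt = (6.5 − 1.5)/6 = 5/6.
Midpoints: 23/12, 2.75, 43/12, 53/12, 5.25, 73/12.
v(23/12) = 12/7, v(2.75) = 4/3, v(43/12) = 12/11, v(53/12) = 12/13, v(5.25) = 0.8, v(73/12) = 12/17.
Sum = Δt · [v(23/12) + v(2.75) + v(43/12) + ...].
Sum ≈ 5.4729.

5.4729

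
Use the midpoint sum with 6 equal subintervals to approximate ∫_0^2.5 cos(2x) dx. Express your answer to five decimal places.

-0.49362

Δx = (2.5 − 0)/6 = 5/12.
Midpoints: 5/24, 0.625, 25/24, 35/24, 1.875, 55/24.
f(5/24) ≈ 0.91444, f(0.625) ≈ 0.31532, f(25/24) ≈ -0.49039, f(35/24) ≈ -0.97481, f(1.875) ≈ -0.82056, f(55/24) ≈ -0.12870.
Sum = Δx · [f(5/24) + f(0.625) + f(25/24) + ...].
Sum ≈ -0.49362.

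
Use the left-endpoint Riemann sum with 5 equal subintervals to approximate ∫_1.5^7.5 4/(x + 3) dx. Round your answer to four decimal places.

Δx = (7.5 − 1.5)/5 = 1.2.
Left endpoints: 1.5, 2.7, 3.9, 5.1, 6.3.
f(1.5) = 8/9, f(2.7) = 40/57, f(3.9) = 40/69, f(5.1) = 40/81, f(6.3) = 40/93.
Sum = Δx · [f(1.5) + f(2.7) + f(3.9) + f(5.1) + f(6.3)].
Sum ≈ 3.7131.

3.7131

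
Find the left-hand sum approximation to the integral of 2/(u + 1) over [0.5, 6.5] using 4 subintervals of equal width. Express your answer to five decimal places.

4.16667

Δu = (6.5 − 0.5)/4 = 1.5.
Left endpoints: 0.5, 2, 3.5, 5.
f(0.5) = 4/3, f(2) = 2/3, f(3.5) = 4/9, f(5) = 1/3.
Sum = Δu · [f(0.5) + f(2) + f(3.5) + f(5)].
Sum ≈ 4.16667.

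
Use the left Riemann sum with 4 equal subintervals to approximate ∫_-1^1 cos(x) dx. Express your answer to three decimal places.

Δx = (1 − (-1))/4 = 0.5.
Left endpoints: -1, -0.5, 0, 0.5.
f(-1) ≈ 0.540, f(-0.5) ≈ 0.878, f(0) ≈ 1.000, f(0.5) ≈ 0.878.
Sum = Δx · [f(-1) + f(-0.5) + f(0) + f(0.5)].
Sum ≈ 1.648.

1.648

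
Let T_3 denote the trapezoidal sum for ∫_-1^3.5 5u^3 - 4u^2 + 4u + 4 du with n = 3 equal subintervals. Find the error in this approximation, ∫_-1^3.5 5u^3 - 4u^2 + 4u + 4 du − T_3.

-24.890625

Exact integral: ∫_-1^3.5 f(u) du = 168.328125.
T_3 = 193.21875.
Error = 168.328125 − 193.21875 = -24.890625.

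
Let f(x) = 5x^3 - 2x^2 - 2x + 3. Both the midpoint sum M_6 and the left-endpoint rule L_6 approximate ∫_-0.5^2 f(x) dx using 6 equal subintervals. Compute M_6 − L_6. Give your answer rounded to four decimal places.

M_6 ≈ 17.920645.
L_6 ≈ 13.064959.
M_6 − L_6 ≈ 4.8557.

4.8557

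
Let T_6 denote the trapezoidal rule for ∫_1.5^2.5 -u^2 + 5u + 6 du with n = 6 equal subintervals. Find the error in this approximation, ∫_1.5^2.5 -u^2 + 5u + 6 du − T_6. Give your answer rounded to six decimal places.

Exact integral: ∫_1.5^2.5 f(u) du ≈ 11.91666667.
T_6 ≈ 11.91203704.
Error ≈ 11.91666667 − 11.91203704 ≈ 0.004630.

0.004630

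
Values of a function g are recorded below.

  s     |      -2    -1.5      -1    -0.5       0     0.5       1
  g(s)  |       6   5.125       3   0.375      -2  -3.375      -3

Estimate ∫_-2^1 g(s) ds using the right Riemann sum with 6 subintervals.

0.0625

Δs = 0.5.
Sum = 0.5·[5.125 + 3 + 0.375 + (-2) + (-3.375) + (-3)] = 0.0625.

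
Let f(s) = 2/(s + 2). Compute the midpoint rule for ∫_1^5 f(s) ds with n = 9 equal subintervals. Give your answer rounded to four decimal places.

Δs = (5 − 1)/9 = 4/9.
Midpoints: 11/9, 5/3, 19/9, 23/9, 3, 31/9, 35/9, 13/3, 43/9.
f(11/9) = 18/29, f(5/3) = 6/11, f(19/9) = 18/37, f(23/9) = 18/41, f(3) = 0.4, f(31/9) = 18/49, f(35/9) = 18/53, f(13/3) = 6/19, f(43/9) = 18/61.
Sum = Δs · [f(11/9) + f(5/3) + f(19/9) + ...].
Sum ≈ 1.6931.

1.6931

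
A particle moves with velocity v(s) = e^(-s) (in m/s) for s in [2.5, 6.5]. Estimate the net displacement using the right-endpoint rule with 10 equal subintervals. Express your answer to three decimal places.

0.066

Δs = (6.5 − 2.5)/10 = 0.4.
Right endpoints: 2.9, 3.3, 3.7, 4.1, 4.5, 4.9, 5.3, 5.7, 6.1, 6.5.
v(2.9) ≈ 0.055, v(3.3) ≈ 0.037, v(3.7) ≈ 0.025, v(4.1) ≈ 0.017, v(4.5) ≈ 0.011, v(4.9) ≈ 0.007, v(5.3) ≈ 0.005, v(5.7) ≈ 0.003, v(6.1) ≈ 0.002, v(6.5) ≈ 0.002.
Sum = Δs · [v(2.9) + v(3.3) + v(3.7) + ...].
Sum ≈ 0.066.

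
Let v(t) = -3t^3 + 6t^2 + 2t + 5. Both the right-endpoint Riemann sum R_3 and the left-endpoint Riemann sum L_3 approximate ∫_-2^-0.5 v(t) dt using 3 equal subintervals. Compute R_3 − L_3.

R_3 = 21.75.
L_3 = 43.3125.
R_3 − L_3 = -21.5625.

-21.5625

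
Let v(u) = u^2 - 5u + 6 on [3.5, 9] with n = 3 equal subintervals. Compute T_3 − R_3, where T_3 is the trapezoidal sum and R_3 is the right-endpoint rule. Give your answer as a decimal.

-37.8125

T_3 ≈ 92.91435185.
R_3 ≈ 130.72685185.
T_3 − R_3 = -37.8125.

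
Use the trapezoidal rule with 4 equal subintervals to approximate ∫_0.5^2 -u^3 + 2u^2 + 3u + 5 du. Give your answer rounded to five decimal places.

14.32910

Δu = (2 − 0.5)/4 = 0.375.
f(0.5) = 6.875, f(0.875) = 4345/512, f(1.25) = 9.921875, f(1.625) = 5563/512, f(2) = 11.
T_4 = (Δu/2)·[f(u_0) + 2f(u_1) + 2f(u_2) + 2f(u_3) + f(u_4)].
Sum ≈ 14.32910.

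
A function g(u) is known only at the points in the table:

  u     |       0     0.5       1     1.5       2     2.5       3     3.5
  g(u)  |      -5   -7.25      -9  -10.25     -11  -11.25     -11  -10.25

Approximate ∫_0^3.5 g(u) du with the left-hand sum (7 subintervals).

-32.375

Δu = 0.5.
Sum = 0.5·[(-5) + (-7.25) + (-9) + (-10.25) + (-11) + (-11.25) + (-11)] = -32.375.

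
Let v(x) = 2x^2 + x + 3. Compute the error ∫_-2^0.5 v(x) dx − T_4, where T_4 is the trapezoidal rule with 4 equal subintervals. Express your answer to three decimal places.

Exact integral: ∫_-2^0.5 v(x) dx ≈ 11.04167.
T_4 = 11.3671875.
Error ≈ 11.04167 − 11.3671875 ≈ -0.326.

-0.326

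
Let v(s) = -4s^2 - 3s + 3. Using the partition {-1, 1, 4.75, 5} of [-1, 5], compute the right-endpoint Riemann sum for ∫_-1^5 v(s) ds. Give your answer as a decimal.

-416.625

Subinterval widths: 2, 3.75, 0.25.
Right endpoints: 1, 4.75, 5.
v(1) = -4, v(4.75) = -101.5, v(5) = -112.
Sum = Σ Δs_i · v(s_i).
Sum = -416.625.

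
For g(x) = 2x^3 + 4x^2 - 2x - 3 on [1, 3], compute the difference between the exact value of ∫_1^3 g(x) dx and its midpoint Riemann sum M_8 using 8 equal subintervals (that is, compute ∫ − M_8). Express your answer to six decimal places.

Exact integral: ∫_1^3 g(x) dx ≈ 60.66666667.
M_8 = 60.5.
Error ≈ 60.66666667 − 60.5 ≈ 0.166667.

0.166667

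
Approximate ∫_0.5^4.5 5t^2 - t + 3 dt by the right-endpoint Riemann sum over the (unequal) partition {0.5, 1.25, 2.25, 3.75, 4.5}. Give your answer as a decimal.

Subinterval widths: 0.75, 1, 1.5, 0.75.
Right endpoints: 1.25, 2.25, 3.75, 4.5.
f(1.25) = 9.5625, f(2.25) = 26.0625, f(3.75) = 69.5625, f(4.5) = 99.75.
Sum = Σ Δt_i · f(t_i).
Sum = 212.390625.

212.390625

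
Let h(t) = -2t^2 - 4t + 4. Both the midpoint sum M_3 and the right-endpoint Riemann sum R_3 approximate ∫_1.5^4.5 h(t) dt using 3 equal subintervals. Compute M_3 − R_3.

M_3 = -82.
R_3 = -107.5.
M_3 − R_3 = 25.5.

25.5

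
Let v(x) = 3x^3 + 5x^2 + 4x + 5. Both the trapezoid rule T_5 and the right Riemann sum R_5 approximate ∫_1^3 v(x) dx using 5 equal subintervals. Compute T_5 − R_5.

T_5 = 130.56.
R_5 = 155.76.
T_5 − R_5 = -25.2.

-25.2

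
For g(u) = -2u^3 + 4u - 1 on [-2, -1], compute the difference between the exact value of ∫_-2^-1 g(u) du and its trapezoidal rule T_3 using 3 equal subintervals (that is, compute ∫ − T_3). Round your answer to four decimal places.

Exact integral: ∫_-2^-1 g(u) du = 0.5.
T_3 ≈ 0.666667.
Error ≈ 0.5 − 0.666667 ≈ -0.1667.

-0.1667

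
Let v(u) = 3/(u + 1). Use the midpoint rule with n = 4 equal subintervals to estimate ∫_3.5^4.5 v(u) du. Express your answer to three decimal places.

Δu = (4.5 − 3.5)/4 = 0.25.
Midpoints: 3.625, 3.875, 4.125, 4.375.
v(3.625) = 24/37, v(3.875) = 8/13, v(4.125) = 24/41, v(4.375) = 24/43.
Sum = Δu · [v(3.625) + v(3.875) + v(4.125) + v(4.375)].
Sum ≈ 0.602.

0.602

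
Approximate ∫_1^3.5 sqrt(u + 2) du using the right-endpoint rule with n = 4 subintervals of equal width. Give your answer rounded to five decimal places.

5.32415

Δu = (3.5 − 1)/4 = 0.625.
Right endpoints: 1.625, 2.25, 2.875, 3.5.
f(1.625) ≈ 1.90394, f(2.25) ≈ 2.06155, f(2.875) ≈ 2.20794, f(3.5) ≈ 2.34521.
Sum = Δu · [f(1.625) + f(2.25) + f(2.875) + f(3.5)].
Sum ≈ 5.32415.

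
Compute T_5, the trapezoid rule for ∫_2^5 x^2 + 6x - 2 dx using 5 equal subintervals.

96.18

Δx = (5 − 2)/5 = 0.6.
f(2) = 14, f(2.6) = 20.36, f(3.2) = 27.44, f(3.8) = 35.24, f(4.4) = 43.76, f(5) = 53.
T_5 = (Δx/2)·[f(x_0) + 2f(x_1) + ... + 2f(x_{4}) + f(x_5)].
Sum = 96.18.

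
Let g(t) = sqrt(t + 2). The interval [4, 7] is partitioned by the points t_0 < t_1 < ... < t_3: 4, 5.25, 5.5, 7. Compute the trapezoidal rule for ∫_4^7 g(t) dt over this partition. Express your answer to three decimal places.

Subinterval widths: 1.25, 0.25, 1.5.
g(4) ≈ 2.449, g(5.25) ≈ 2.693, g(5.5) ≈ 2.739, g(7) ≈ 3.000.
On each subinterval the trapezoid contributes (Δt_i/2)·[g(t_{i-1}) + g(t_i)].
Sum ≈ 8.197.

8.197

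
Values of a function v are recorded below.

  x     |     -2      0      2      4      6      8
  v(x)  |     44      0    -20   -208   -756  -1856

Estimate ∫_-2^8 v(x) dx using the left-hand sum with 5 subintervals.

-1880

Δx = 2.
Sum = 2·[44 + 0 + (-20) + (-208) + (-756)] = -1880.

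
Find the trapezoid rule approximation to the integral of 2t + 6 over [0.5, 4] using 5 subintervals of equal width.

36.75

Δt = (4 − 0.5)/5 = 0.7.
f(0.5) = 7, f(1.2) = 8.4, f(1.9) = 9.8, f(2.6) = 11.2, f(3.3) = 12.6, f(4) = 14.
T_5 = (Δt/2)·[f(t_0) + 2f(t_1) + ... + 2f(t_{4}) + f(t_5)].
Sum = 36.75.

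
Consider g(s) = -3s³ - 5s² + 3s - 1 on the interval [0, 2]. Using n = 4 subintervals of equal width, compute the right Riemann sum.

Δs = (2 − 0)/4 = 0.5.
Right endpoints: 0.5, 1, 1.5, 2.
g(0.5) = -1.125, g(1) = -6, g(1.5) = -17.875, g(2) = -39.
Sum = Δs · [g(0.5) + g(1) + g(1.5) + g(2)].
Sum = -32.

-32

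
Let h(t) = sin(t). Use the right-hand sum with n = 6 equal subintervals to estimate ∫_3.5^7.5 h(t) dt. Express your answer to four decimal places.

-0.8056

Δt = (7.5 − 3.5)/6 = 2/3.
Right endpoints: 25/6, 29/6, 5.5, 37/6, 41/6, 7.5.
h(25/6) ≈ -0.8548, h(29/6) ≈ -0.9927, h(5.5) ≈ -0.7055, h(37/6) ≈ -0.1163, h(41/6) ≈ 0.5228, h(7.5) ≈ 0.9380.
Sum = Δt · [h(25/6) + h(29/6) + h(5.5) + ...].
Sum ≈ -0.8056.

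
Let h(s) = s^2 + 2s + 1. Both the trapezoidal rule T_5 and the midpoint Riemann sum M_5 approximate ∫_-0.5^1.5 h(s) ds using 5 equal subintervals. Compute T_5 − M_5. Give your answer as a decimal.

T_5 = 5.22.
M_5 = 5.14.
T_5 − M_5 = 0.08.

0.08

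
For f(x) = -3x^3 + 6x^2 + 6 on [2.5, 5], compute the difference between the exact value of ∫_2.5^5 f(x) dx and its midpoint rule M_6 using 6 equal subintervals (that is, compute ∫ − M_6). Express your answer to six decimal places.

Exact integral: ∫_2.5^5 f(x) dx = -205.703125.
M_6 ≈ -204.69943576.
Error ≈ -205.703125 − (-204.69943576) ≈ -1.003689.

-1.003689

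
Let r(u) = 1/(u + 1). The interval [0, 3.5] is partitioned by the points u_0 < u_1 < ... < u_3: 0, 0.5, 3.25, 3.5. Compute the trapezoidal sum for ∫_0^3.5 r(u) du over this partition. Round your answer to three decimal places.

Subinterval widths: 0.5, 2.75, 0.25.
r(0) = 1, r(0.5) = 2/3, r(3.25) = 4/17, r(3.5) = 2/9.
On each subinterval the trapezoid contributes (Δu_i/2)·[r(u_{i-1}) + r(u_i)].
Sum ≈ 1.714.

1.714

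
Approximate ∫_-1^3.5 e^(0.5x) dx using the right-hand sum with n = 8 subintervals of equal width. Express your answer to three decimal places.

Δx = (3.5 − (-1))/8 = 0.5625.
Right endpoints: -0.4375, 0.125, 0.6875, 1.25, 1.8125, 2.375, 2.9375, 3.5.
f(-0.4375) ≈ 0.804, f(0.125) ≈ 1.064, f(0.6875) ≈ 1.410, f(1.25) ≈ 1.868, f(1.8125) ≈ 2.475, f(2.375) ≈ 3.279, f(2.9375) ≈ 4.344, f(3.5) ≈ 5.755.
Sum = Δx · [f(-0.4375) + f(0.125) + f(0.6875) + ...].
Sum ≈ 11.812.

11.812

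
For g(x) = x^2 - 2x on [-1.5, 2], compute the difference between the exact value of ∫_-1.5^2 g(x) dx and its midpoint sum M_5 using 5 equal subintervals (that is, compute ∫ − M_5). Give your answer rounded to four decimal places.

Exact integral: ∫_-1.5^2 g(x) dx ≈ 2.041667.
M_5 = 1.89875.
Error ≈ 2.041667 − 1.89875 ≈ 0.1429.

0.1429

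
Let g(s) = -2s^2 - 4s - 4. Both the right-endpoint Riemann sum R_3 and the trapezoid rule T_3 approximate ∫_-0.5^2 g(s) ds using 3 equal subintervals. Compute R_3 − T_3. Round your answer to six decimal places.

R_3 ≈ -30.78703704.
T_3 ≈ -23.49537037.
R_3 − T_3 ≈ -7.291667.

-7.291667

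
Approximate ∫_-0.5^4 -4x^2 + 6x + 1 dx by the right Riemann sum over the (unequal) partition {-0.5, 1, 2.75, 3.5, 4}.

Subinterval widths: 1.5, 1.75, 0.75, 0.5.
Right endpoints: 1, 2.75, 3.5, 4.
f(1) = 3, f(2.75) = -12.75, f(3.5) = -27, f(4) = -39.
Sum = Σ Δx_i · f(x_i).
Sum = -57.5625.

-57.5625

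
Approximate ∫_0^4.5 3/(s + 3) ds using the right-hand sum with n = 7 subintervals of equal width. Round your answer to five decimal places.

Δs = (4.5 − 0)/7 = 9/14.
Right endpoints: 9/14, 9/7, 27/14, 18/7, 45/14, 27/7, 4.5.
f(9/14) = 14/17, f(9/7) = 0.7, f(27/14) = 14/23, f(18/7) = 7/13, f(45/14) = 14/29, f(27/7) = 0.4375, f(4.5) = 0.4.
Sum = Δs · [f(9/14) + f(9/7) + f(27/14) + ...].
Sum ≈ 2.56561.

2.56561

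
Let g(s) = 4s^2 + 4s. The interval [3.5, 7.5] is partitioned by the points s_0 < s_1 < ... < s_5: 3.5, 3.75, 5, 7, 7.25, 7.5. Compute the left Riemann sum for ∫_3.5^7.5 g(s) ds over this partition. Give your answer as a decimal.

460.625

Subinterval widths: 0.25, 1.25, 2, 0.25, 0.25.
Left endpoints: 3.5, 3.75, 5, 7, 7.25.
g(3.5) = 63, g(3.75) = 71.25, g(5) = 120, g(7) = 224, g(7.25) = 239.25.
Sum = Σ Δs_i · g(s_i).
Sum = 460.625.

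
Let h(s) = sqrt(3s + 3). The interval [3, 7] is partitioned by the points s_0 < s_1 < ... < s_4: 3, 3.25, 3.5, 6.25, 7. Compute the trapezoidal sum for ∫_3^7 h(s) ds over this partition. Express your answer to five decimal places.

Subinterval widths: 0.25, 0.25, 2.75, 0.75.
h(3) ≈ 3.46410, h(3.25) ≈ 3.57071, h(3.5) ≈ 3.67423, h(6.25) ≈ 4.66369, h(7) ≈ 4.89898.
On each subinterval the trapezoid contributes (Δs_i/2)·[h(s_{i-1}) + h(s_i)].
Sum ≈ 16.83562.

16.83562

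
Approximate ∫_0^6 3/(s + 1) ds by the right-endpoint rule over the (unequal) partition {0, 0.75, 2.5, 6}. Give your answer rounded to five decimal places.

Subinterval widths: 0.75, 1.75, 3.5.
Right endpoints: 0.75, 2.5, 6.
f(0.75) = 12/7, f(2.5) = 6/7, f(6) = 3/7.
Sum = Σ Δs_i · f(s_i).
Sum ≈ 4.28571.

4.28571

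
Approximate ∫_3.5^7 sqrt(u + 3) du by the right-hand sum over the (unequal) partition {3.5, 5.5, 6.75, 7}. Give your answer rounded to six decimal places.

Subinterval widths: 2, 1.25, 0.25.
Right endpoints: 5.5, 6.75, 7.
f(5.5) ≈ 2.915476, f(6.75) ≈ 3.122499, f(7) ≈ 3.162278.
Sum = Σ Δu_i · f(u_i).
Sum ≈ 10.524645.

10.524645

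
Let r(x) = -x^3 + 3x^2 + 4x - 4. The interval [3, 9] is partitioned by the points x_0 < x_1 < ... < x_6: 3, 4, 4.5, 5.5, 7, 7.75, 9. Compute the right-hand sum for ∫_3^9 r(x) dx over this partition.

Subinterval widths: 1, 0.5, 1, 1.5, 0.75, 1.25.
Right endpoints: 4, 4.5, 5.5, 7, 7.75, 9.
r(4) = -4, r(4.5) = -16.375, r(5.5) = -57.625, r(7) = -172, r(7.75) = -258.296875, r(9) = -454.
Sum = Σ Δx_i · r(x_i).
Sum = -1089.03515625.

-1089.03515625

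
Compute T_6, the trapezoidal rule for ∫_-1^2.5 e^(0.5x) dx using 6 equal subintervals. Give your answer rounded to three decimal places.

5.808

Δx = (2.5 − (-1))/6 = 7/12.
f(-1) ≈ 0.607, f(-5/12) ≈ 0.812, f(1/6) ≈ 1.087, f(0.75) ≈ 1.455, f(4/3) ≈ 1.948, f(23/12) ≈ 2.607, f(2.5) ≈ 3.490.
T_6 = (Δx/2)·[f(x_0) + 2f(x_1) + ... + 2f(x_{5}) + f(x_6)].
Sum ≈ 5.808.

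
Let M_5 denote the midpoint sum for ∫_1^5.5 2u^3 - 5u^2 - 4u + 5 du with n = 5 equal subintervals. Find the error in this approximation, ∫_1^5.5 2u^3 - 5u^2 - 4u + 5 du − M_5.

Exact integral: ∫_1^5.5 f(u) du = 145.40625.
M_5 = 141.001875.
Error = 145.40625 − 141.001875 = 4.404375.

4.404375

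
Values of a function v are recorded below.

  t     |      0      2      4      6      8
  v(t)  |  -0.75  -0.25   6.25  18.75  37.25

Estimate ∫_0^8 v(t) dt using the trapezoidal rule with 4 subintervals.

86

Δt = 2.
T_4 = (2/2)·[(-0.75) + 2·(-0.25) + 2·6.25 + 2·18.75 + 37.25] = 86.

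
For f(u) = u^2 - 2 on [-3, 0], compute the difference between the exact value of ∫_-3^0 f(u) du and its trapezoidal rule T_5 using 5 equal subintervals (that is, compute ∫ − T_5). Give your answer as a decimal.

Exact integral: ∫_-3^0 f(u) du = 3.
T_5 = 3.18.
Error = 3 − 3.18 = -0.18.

-0.18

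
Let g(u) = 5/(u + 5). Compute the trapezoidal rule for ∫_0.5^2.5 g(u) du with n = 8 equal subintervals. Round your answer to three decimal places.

1.551

Δu = (2.5 − 0.5)/8 = 0.25.
g(0.5) = 10/11, g(0.75) = 20/23, g(1) = 5/6, g(1.25) = 0.8, g(1.5) = 10/13, g(1.75) = 20/27, g(2) = 5/7, g(2.25) = 20/29, g(2.5) = 2/3.
T_8 = (Δu/2)·[g(u_0) + 2g(u_1) + ... + 2g(u_{7}) + g(u_8)].
Sum ≈ 1.551.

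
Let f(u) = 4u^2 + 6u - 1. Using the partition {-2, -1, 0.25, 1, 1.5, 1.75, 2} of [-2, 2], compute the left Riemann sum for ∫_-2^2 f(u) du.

14

Subinterval widths: 1, 1.25, 0.75, 0.5, 0.25, 0.25.
Left endpoints: -2, -1, 0.25, 1, 1.5, 1.75.
f(-2) = 3, f(-1) = -3, f(0.25) = 0.75, f(1) = 9, f(1.5) = 17, f(1.75) = 21.75.
Sum = Σ Δu_i · f(u_i).
Sum = 14.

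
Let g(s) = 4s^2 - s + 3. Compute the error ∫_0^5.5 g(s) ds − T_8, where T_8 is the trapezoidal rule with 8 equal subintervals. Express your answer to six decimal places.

Exact integral: ∫_0^5.5 g(s) ds ≈ 223.20833333.
T_8 = 224.94140625.
Error ≈ 223.20833333 − 224.94140625 ≈ -1.733073.

-1.733073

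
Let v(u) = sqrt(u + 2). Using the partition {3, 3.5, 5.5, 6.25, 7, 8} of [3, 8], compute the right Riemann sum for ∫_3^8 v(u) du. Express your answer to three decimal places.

Subinterval widths: 0.5, 2, 0.75, 0.75, 1.
Right endpoints: 3.5, 5.5, 6.25, 7, 8.
v(3.5) ≈ 2.345, v(5.5) ≈ 2.739, v(6.25) ≈ 2.872, v(7) ≈ 3.000, v(8) ≈ 3.162.
Sum = Σ Δu_i · v(u_i).
Sum ≈ 14.216.

14.216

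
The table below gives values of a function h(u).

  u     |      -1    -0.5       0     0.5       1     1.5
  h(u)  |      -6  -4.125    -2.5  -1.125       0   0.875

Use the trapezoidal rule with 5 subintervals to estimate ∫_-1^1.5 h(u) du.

Δu = 0.5.
T_5 = (0.5/2)·[(-6) + 2·(-4.125) + 2·(-2.5) + 2·(-1.125) + 2·0 + 0.875] = -5.15625.

-5.15625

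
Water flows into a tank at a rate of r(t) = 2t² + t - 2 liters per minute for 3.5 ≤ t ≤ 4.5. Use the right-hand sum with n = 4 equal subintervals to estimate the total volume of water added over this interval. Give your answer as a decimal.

36.3125

Δt = (4.5 − 3.5)/4 = 0.25.
Right endpoints: 3.75, 4, 4.25, 4.5.
r(3.75) = 29.875, r(4) = 34, r(4.25) = 38.375, r(4.5) = 43.
Sum = Δt · [r(3.75) + r(4) + r(4.25) + r(4.5)].
Sum = 36.3125.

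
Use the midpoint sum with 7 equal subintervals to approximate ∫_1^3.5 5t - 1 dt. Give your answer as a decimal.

Δt = (3.5 − 1)/7 = 5/14.
Midpoints: 33/28, 43/28, 53/28, 2.25, 73/28, 83/28, 93/28.
f(33/28) = 137/28, f(43/28) = 187/28, f(53/28) = 237/28, f(2.25) = 10.25, f(73/28) = 337/28, f(83/28) = 387/28, f(93/28) = 437/28.
Sum = Δt · [f(33/28) + f(43/28) + f(53/28) + ...].
Sum = 25.625.

25.625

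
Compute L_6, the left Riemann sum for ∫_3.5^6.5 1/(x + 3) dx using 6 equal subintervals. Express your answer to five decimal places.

0.39190

Δx = (6.5 − 3.5)/6 = 0.5.
Left endpoints: 3.5, 4, 4.5, 5, 5.5, 6.
f(3.5) = 2/13, f(4) = 1/7, f(4.5) = 2/15, f(5) = 0.125, f(5.5) = 2/17, f(6) = 1/9.
Sum = Δx · [f(3.5) + f(4) + f(4.5) + ...].
Sum ≈ 0.39190.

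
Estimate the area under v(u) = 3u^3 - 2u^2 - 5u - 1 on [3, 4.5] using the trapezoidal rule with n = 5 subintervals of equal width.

175.13625

Δu = (4.5 − 3)/5 = 0.3.
v(3) = 47, v(3.3) = 68.531, v(3.6) = 95.048, v(3.9) = 127.037, v(4.2) = 164.984, v(4.5) = 209.375.
T_5 = (Δu/2)·[v(u_0) + 2v(u_1) + ... + 2v(u_{4}) + v(u_5)].
Sum = 175.13625.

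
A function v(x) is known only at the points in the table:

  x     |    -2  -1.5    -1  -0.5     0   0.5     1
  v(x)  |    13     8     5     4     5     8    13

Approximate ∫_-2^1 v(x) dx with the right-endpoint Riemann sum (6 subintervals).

Δx = 0.5.
Sum = 0.5·[8 + 5 + 4 + 5 + 8 + 13] = 21.5.

21.5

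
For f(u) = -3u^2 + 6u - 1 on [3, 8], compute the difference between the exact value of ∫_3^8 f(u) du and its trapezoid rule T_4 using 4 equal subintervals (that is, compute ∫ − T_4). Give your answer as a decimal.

3.90625

Exact integral: ∫_3^8 f(u) du = -325.
T_4 = -328.90625.
Error = -325 − (-328.90625) = 3.90625.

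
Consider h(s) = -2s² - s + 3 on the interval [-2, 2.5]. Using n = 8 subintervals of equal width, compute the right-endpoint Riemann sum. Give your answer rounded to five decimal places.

Δs = (2.5 − (-2))/8 = 0.5625.
Right endpoints: -1.4375, -0.875, -0.3125, 0.25, 0.8125, 1.375, 1.9375, 2.5.
h(-1.4375) = 0.3046875, h(-0.875) = 2.34375, h(-0.3125) = 3.1171875, h(0.25) = 2.625, h(0.8125) = 0.8671875, h(1.375) = -2.15625, h(1.9375) = -6.4453125, h(2.5) = -12.
Sum = Δs · [h(-1.4375) + h(-0.875) + h(-0.3125) + ...].
Sum ≈ -6.38086.

-6.38086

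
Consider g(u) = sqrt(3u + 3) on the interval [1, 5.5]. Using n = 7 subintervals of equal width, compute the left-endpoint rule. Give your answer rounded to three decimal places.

15.228

Δu = (5.5 − 1)/7 = 9/14.
Left endpoints: 1, 23/14, 16/7, 41/14, 25/7, 59/14, 34/7.
g(1) ≈ 2.449, g(23/14) ≈ 2.816, g(16/7) ≈ 3.140, g(41/14) ≈ 3.433, g(25/7) ≈ 3.703, g(59/14) ≈ 3.955, g(34/7) ≈ 4.192.
Sum = Δu · [g(1) + g(23/14) + g(16/7) + ...].
Sum ≈ 15.228.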